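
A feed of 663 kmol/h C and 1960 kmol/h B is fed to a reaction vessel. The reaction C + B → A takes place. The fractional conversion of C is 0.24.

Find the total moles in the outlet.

2460 kmol/h

C reacted = 0.24 × 663 = 159.1 kmol/h; ν_C = −1, so ξ = 159.1/1 = 159.1 kmol/h.
Outlet amounts (n = n₀ + ν ξ):
  C: 663 − 1(159.1) = 503.9
  B: 1960 − 1(159.1) = 1801
  A: 0 + 1(159.1) = 159.1
Total out = 503.9 + 1801 + 159.1 = 2464 kmol/h.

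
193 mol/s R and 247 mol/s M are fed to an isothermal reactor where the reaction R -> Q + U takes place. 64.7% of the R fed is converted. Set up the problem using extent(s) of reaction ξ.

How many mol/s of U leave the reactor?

125 mol/s

R reacted = 0.647 × 193 = 124.9 mol/s; ν_R = −1, so ξ = 124.9/1 = 124.9 mol/s.
Outlet amounts (n = n₀ + ν ξ):
  R: 193 − 1(124.9) = 68.13
  Q: 0 + 1(124.9) = 124.9
  U: 0 + 1(124.9) = 124.9
  M: 247 (inert)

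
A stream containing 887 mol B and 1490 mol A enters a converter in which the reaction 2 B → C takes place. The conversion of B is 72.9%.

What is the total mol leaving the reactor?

2050 mol

B reacted = 0.729 × 887 = 646.6 mol; ν_B = −2, so ξ = 646.6/2 = 323.3 mol.
Outlet amounts (n = n₀ + ν ξ):
  B: 887 − 2(323.3) = 240.4
  C: 0 + 1(323.3) = 323.3
  A: 1490 (inert)
Total out = 240.4 + 323.3 + 1490 = 2054 mol.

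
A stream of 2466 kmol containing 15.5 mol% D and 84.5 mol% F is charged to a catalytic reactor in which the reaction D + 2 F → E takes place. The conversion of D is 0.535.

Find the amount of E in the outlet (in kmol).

204 kmol

D reacted = 0.535 × 382.2 = 204.5 kmol; ν_D = −1, so ξ = 204.5/1 = 204.5 kmol.
Outlet amounts (n = n₀ + ν ξ):
  D: 382.2 − 1(204.5) = 177.7
  F: 2084 − 2(204.5) = 1675
  E: 0 + 1(204.5) = 204.5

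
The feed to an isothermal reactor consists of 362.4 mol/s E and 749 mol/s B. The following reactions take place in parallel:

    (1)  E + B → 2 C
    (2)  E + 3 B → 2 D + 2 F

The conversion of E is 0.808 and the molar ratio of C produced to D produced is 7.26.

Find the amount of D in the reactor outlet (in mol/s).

Conversion of E: E consumed = 0.808 × 362.4 = 292.8 mol/s = 1ξ₁ + 1ξ₂.
Selectivity: 2ξ₁ / (2ξ₂) = 7.26 → ξ₁ = 7.26 ξ₂.
Substitute: (1·7.26 + 1) ξ₂ = 292.8 → ξ₂ = 35.45 mol/s, ξ₁ = 257.4 mol/s.
Outlet amounts (n = n₀ + Σ ν·ξ):
  E: 362.4 − 1(257.4) − 1(35.45) = 69.58
  B: 749 − 1(257.4) − 3(35.45) = 385.3
  C: 0 + 2(257.4) = 514.7
  D: 0 + 2(35.45) = 70.9
  F: 0 + 2(35.45) = 70.9

70.9 mol/s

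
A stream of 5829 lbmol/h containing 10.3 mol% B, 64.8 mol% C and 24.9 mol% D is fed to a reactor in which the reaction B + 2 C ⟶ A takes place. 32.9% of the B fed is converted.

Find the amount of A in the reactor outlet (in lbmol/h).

B reacted = 0.329 × 600.4 = 197.5 lbmol/h; ν_B = −1, so ξ = 197.5/1 = 197.5 lbmol/h.
Outlet amounts (n = n₀ + ν ξ):
  B: 600.4 − 1(197.5) = 402.9
  C: 3777 − 2(197.5) = 3382
  A: 0 + 1(197.5) = 197.5
  D: 1451 (inert)

198 lbmol/h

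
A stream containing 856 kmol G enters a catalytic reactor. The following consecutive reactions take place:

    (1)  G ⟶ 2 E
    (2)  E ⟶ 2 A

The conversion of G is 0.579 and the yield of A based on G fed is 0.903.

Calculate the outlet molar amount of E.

605 kmol

Conversion of G: G consumed = 1ξ₁ = 0.579 × 856 → ξ₁ = 495.6 kmol.
Yield of A: 2ξ₂ / 856 = 0.903 → ξ₂ = 386.5 kmol.
Outlet amounts (n = n₀ + Σ ν·ξ):
  G: 856 − 1(495.6) = 360.4
  E: 0 + 2(495.6) − 1(386.5) = 604.8
  A: 0 + 2(386.5) = 773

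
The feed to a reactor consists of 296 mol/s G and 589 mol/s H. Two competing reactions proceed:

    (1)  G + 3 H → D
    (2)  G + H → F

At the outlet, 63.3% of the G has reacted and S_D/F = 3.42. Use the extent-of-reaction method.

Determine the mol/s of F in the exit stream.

Conversion of G: G consumed = 0.633 × 296 = 187.4 mol/s = 1ξ₁ + 1ξ₂.
Selectivity: 1ξ₁ / (1ξ₂) = 3.42 → ξ₁ = 3.42 ξ₂.
Substitute: (1·3.42 + 1) ξ₂ = 187.4 → ξ₂ = 42.39 mol/s, ξ₁ = 145 mol/s.
Outlet amounts (n = n₀ + Σ ν·ξ):
  G: 296 − 1(145) − 1(42.39) = 108.6
  H: 589 − 3(145) − 1(42.39) = 111.7
  D: 0 + 1(145) = 145
  F: 0 + 1(42.39) = 42.39

42.4 mol/s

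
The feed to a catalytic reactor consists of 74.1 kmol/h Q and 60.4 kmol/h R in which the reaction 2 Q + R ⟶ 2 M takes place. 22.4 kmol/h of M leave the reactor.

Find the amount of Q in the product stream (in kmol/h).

For M: n = n₀ + 2ξ → 22.4 = 0 + 2ξ, giving ξ = 11.2 kmol/h.
Outlet amounts (n = n₀ + ν ξ):
  Q: 74.1 − 2(11.2) = 51.7
  R: 60.4 − 1(11.2) = 49.2
  M: 0 + 2(11.2) = 22.4

51.7 kmol/h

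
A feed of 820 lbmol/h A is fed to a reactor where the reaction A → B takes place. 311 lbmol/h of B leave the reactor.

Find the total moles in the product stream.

820 lbmol/h

For B: n = n₀ + 1ξ → 311 = 0 + 1ξ, giving ξ = 311 lbmol/h.
Outlet amounts (n = n₀ + ν ξ):
  A: 820 − 1(311) = 509
  B: 0 + 1(311) = 311
Total out = 509 + 311 = 820 lbmol/h.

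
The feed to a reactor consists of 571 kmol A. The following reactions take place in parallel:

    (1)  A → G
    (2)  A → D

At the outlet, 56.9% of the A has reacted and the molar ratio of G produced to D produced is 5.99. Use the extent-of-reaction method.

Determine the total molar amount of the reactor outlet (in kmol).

Conversion of A: A consumed = 0.569 × 571 = 324.9 kmol = 1ξ₁ + 1ξ₂.
Selectivity: 1ξ₁ / (1ξ₂) = 5.99 → ξ₁ = 5.99 ξ₂.
Substitute: (1·5.99 + 1) ξ₂ = 324.9 → ξ₂ = 46.48 kmol, ξ₁ = 278.4 kmol.
Outlet amounts (n = n₀ + Σ ν·ξ):
  A: 571 − 1(278.4) − 1(46.48) = 246.1
  G: 0 + 1(278.4) = 278.4
  D: 0 + 1(46.48) = 46.48
Total out = 246.1 + 278.4 + 46.48 = 571 kmol.

571 kmol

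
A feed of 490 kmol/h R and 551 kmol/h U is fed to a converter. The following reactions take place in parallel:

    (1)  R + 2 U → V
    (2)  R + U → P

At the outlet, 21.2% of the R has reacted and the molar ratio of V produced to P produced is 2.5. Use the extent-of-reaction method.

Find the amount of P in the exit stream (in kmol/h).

29.7 kmol/h

Conversion of R: R consumed = 0.212 × 490 = 103.9 kmol/h = 1ξ₁ + 1ξ₂.
Selectivity: 1ξ₁ / (1ξ₂) = 2.5 → ξ₁ = 2.5 ξ₂.
Substitute: (1·2.5 + 1) ξ₂ = 103.9 → ξ₂ = 29.68 kmol/h, ξ₁ = 74.2 kmol/h.
Outlet amounts (n = n₀ + Σ ν·ξ):
  R: 490 − 1(74.2) − 1(29.68) = 386.1
  U: 551 − 2(74.2) − 1(29.68) = 372.9
  V: 0 + 1(74.2) = 74.2
  P: 0 + 1(29.68) = 29.68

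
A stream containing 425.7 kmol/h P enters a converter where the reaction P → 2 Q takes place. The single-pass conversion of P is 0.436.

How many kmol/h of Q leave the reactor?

371 kmol/h

P reacted = 0.436 × 425.7 = 185.6 kmol/h; ν_P = −1, so ξ = 185.6/1 = 185.6 kmol/h.
Outlet amounts (n = n₀ + ν ξ):
  P: 425.7 − 1(185.6) = 240.1
  Q: 0 + 2(185.6) = 371.2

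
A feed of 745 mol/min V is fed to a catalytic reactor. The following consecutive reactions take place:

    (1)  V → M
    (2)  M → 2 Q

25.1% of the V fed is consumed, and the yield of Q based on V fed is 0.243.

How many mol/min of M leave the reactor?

96.5 mol/min

Conversion of V: V consumed = 1ξ₁ = 0.251 × 745 → ξ₁ = 187 mol/min.
Yield of Q: 2ξ₂ / 745 = 0.243 → ξ₂ = 90.52 mol/min.
Outlet amounts (n = n₀ + Σ ν·ξ):
  V: 745 − 1(187) = 558
  M: 0 + 1(187) − 1(90.52) = 96.48
  Q: 0 + 2(90.52) = 181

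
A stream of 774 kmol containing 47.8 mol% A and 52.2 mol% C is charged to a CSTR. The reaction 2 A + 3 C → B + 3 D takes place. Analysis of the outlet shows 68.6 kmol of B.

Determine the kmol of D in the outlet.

For B: n = n₀ + 1ξ → 68.6 = 0 + 1ξ, giving ξ = 68.6 kmol.
Outlet amounts (n = n₀ + ν ξ):
  A: 370 − 2(68.6) = 232.8
  C: 404 − 3(68.6) = 198.2
  B: 0 + 1(68.6) = 68.6
  D: 0 + 3(68.6) = 205.8

206 kmol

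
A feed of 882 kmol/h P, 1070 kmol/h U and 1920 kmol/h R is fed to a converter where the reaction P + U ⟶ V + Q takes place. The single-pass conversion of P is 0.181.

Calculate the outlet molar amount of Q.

P reacted = 0.181 × 882 = 159.6 kmol/h; ν_P = −1, so ξ = 159.6/1 = 159.6 kmol/h.
Outlet amounts (n = n₀ + ν ξ):
  P: 882 − 1(159.6) = 722.4
  U: 1070 − 1(159.6) = 910.4
  V: 0 + 1(159.6) = 159.6
  Q: 0 + 1(159.6) = 159.6
  R: 1920 (inert)

160 kmol/h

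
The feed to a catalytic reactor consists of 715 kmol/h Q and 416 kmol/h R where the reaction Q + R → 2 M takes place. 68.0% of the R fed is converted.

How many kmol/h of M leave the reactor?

R reacted = 0.68 × 416 = 282.9 kmol/h; ν_R = −1, so ξ = 282.9/1 = 282.9 kmol/h.
Outlet amounts (n = n₀ + ν ξ):
  Q: 715 − 1(282.9) = 432.1
  R: 416 − 1(282.9) = 133.1
  M: 0 + 2(282.9) = 565.8

566 kmol/h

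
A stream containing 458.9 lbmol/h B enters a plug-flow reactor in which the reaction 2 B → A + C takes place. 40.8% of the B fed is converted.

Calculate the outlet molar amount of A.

93.6 lbmol/h

B reacted = 0.408 × 458.9 = 187.2 lbmol/h; ν_B = −2, so ξ = 187.2/2 = 93.62 lbmol/h.
Outlet amounts (n = n₀ + ν ξ):
  B: 458.9 − 2(93.62) = 271.7
  A: 0 + 1(93.62) = 93.62
  C: 0 + 1(93.62) = 93.62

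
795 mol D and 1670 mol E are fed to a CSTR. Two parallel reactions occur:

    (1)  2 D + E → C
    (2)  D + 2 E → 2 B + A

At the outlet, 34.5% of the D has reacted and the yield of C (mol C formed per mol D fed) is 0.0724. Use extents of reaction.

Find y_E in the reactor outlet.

Yield of C: 1ξ₁ / 795 = 0.0724 → ξ₁ = 57.56 mol.
Conversion of D: 2ξ₁ + 1ξ₂ = 0.345 × 795 = 274.3 → ξ₂ = 159.2 mol.
Outlet amounts (n = n₀ + Σ ν·ξ):
  D: 795 − 2(57.56) − 1(159.2) = 520.7
  E: 1670 − 1(57.56) − 2(159.2) = 1294
  C: 0 + 1(57.56) = 57.56
  B: 0 + 2(159.2) = 318.3
  A: 0 + 1(159.2) = 159.2
Total out = 2350 mol; y_E = 1294 / 2350 = 0.5507.

0.551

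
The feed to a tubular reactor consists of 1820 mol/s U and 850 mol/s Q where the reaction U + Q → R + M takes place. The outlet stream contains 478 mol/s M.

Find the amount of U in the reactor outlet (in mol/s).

For M: n = n₀ + 1ξ → 478 = 0 + 1ξ, giving ξ = 478 mol/s.
Outlet amounts (n = n₀ + ν ξ):
  U: 1820 − 1(478) = 1342
  Q: 850 − 1(478) = 372
  R: 0 + 1(478) = 478
  M: 0 + 1(478) = 478

1340 mol/s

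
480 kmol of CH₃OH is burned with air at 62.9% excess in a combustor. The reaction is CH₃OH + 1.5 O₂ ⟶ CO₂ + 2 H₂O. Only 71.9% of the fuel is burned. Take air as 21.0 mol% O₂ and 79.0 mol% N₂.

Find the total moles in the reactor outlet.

Stoichiometric O₂ = 1.5 × 480 = 720 kmol; O₂ fed = 720 × 1.629 = 1173 kmol.
N₂ fed = 1173 × 79/21 = 4412 kmol.
Fuel reacted = 0.719 × 480 → ξ = 345.1 kmol.
Outlet (n = n₀ + ν ξ):
  CH₃OH: 480 − 1(345.1) = 134.9
  O₂: 1173 − 1.5(345.1) = 655.2
  N₂: 4412 (inert)
  CO₂: 0 + 1(345.1) = 345.1
  H₂O: 0 + 2(345.1) = 690.2
Total out = 134.9 + 655.2 + 4412 + 345.1 + 690.2 = 6238 kmol.

6240 kmol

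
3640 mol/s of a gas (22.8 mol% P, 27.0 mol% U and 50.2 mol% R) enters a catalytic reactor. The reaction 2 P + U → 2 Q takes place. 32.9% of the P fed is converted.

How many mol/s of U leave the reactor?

P reacted = 0.329 × 829.9 = 273 mol/s; ν_P = −2, so ξ = 273/2 = 136.5 mol/s.
Outlet amounts (n = n₀ + ν ξ):
  P: 829.9 − 2(136.5) = 556.9
  U: 982.8 − 1(136.5) = 846.3
  Q: 0 + 2(136.5) = 273
  R: 1827 (inert)

846 mol/s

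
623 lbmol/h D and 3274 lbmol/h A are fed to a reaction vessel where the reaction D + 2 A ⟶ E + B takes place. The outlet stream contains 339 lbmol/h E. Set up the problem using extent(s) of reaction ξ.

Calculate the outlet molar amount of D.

284 lbmol/h

For E: n = n₀ + 1ξ → 339 = 0 + 1ξ, giving ξ = 339 lbmol/h.
Outlet amounts (n = n₀ + ν ξ):
  D: 623 − 1(339) = 284
  A: 3274 − 2(339) = 2596
  E: 0 + 1(339) = 339
  B: 0 + 1(339) = 339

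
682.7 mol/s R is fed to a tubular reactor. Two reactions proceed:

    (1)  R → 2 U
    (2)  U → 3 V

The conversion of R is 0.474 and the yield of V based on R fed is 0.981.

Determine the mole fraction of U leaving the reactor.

Conversion of R: R consumed = 1ξ₁ = 0.474 × 682.7 → ξ₁ = 323.6 mol/s.
Yield of V: 3ξ₂ / 682.7 = 0.981 → ξ₂ = 223.2 mol/s.
Outlet amounts (n = n₀ + Σ ν·ξ):
  R: 682.7 − 1(323.6) = 359.1
  U: 0 + 2(323.6) − 1(223.2) = 424
  V: 0 + 3(223.2) = 669.7
Total out = 1453 mol/s; y_U = 424 / 1453 = 0.2918.

0.292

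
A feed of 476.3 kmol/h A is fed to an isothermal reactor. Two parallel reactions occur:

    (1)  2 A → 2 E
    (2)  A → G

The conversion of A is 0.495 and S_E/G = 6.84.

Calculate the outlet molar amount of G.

30.1 kmol/h

Conversion of A: A consumed = 0.495 × 476.3 = 235.8 kmol/h = 2ξ₁ + 1ξ₂.
Selectivity: 2ξ₁ / (1ξ₂) = 6.84 → ξ₁ = 3.42 ξ₂.
Substitute: (2·3.42 + 1) ξ₂ = 235.8 → ξ₂ = 30.07 kmol/h, ξ₁ = 102.8 kmol/h.
Outlet amounts (n = n₀ + Σ ν·ξ):
  A: 476.3 − 2(102.8) − 1(30.07) = 240.5
  E: 0 + 2(102.8) = 205.7
  G: 0 + 1(30.07) = 30.07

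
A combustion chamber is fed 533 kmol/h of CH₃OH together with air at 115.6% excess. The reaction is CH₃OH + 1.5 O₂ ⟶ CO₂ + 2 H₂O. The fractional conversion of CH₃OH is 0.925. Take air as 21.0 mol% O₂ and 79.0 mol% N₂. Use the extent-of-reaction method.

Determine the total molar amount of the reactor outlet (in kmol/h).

8990 kmol/h

Stoichiometric O₂ = 1.5 × 533 = 799.5 kmol/h; O₂ fed = 799.5 × 2.156 = 1724 kmol/h.
N₂ fed = 1724 × 79/21 = 6484 kmol/h.
Fuel reacted = 0.925 × 533 → ξ = 493 kmol/h.
Outlet (n = n₀ + ν ξ):
  CH₃OH: 533 − 1(493) = 39.97
  O₂: 1724 − 1.5(493) = 984.2
  N₂: 6484 (inert)
  CO₂: 0 + 1(493) = 493
  H₂O: 0 + 2(493) = 986.1
Total out = 39.97 + 984.2 + 6484 + 493 + 986.1 = 8988 kmol/h.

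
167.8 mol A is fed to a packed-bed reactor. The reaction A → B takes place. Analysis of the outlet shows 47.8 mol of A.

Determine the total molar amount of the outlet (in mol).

For A: n = n₀ − 1ξ → 47.8 = 167.8 − 1ξ, giving ξ = 120 mol.
Outlet amounts (n = n₀ + ν ξ):
  A: 167.8 − 1(120) = 47.8
  B: 0 + 1(120) = 120
Total out = 47.8 + 120 = 167.8 mol.

168 mol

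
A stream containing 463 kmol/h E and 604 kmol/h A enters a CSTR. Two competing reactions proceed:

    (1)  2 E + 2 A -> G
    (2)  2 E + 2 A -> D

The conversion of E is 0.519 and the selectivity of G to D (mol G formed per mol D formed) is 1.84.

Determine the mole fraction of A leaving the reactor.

0.515

Conversion of E: E consumed = 0.519 × 463 = 240.3 kmol/h = 2ξ₁ + 2ξ₂.
Selectivity: 1ξ₁ / (1ξ₂) = 1.84 → ξ₁ = 1.84 ξ₂.
Substitute: (2·1.84 + 2) ξ₂ = 240.3 → ξ₂ = 42.31 kmol/h, ξ₁ = 77.84 kmol/h.
Outlet amounts (n = n₀ + Σ ν·ξ):
  E: 463 − 2(77.84) − 2(42.31) = 222.7
  A: 604 − 2(77.84) − 2(42.31) = 363.7
  G: 0 + 1(77.84) = 77.84
  D: 0 + 1(42.31) = 42.31
Total out = 706.6 kmol/h; y_A = 363.7 / 706.6 = 0.5148.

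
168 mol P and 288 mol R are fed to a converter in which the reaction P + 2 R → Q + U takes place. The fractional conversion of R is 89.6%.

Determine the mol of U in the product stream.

R reacted = 0.896 × 288 = 258 mol; ν_R = −2, so ξ = 258/2 = 129 mol.
Outlet amounts (n = n₀ + ν ξ):
  P: 168 − 1(129) = 38.98
  R: 288 − 2(129) = 29.95
  Q: 0 + 1(129) = 129
  U: 0 + 1(129) = 129

129 mol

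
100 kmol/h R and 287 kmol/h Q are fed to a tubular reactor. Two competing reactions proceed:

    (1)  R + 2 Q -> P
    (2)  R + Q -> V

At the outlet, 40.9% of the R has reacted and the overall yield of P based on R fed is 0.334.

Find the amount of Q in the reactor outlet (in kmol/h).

Yield of P: 1ξ₁ / 100 = 0.334 → ξ₁ = 33.4 kmol/h.
Conversion of R: 1ξ₁ + 1ξ₂ = 0.409 × 100 = 40.9 → ξ₂ = 7.5 kmol/h.
Outlet amounts (n = n₀ + Σ ν·ξ):
  R: 100 − 1(33.4) − 1(7.5) = 59.1
  Q: 287 − 2(33.4) − 1(7.5) = 212.7
  P: 0 + 1(33.4) = 33.4
  V: 0 + 1(7.5) = 7.5

213 kmol/h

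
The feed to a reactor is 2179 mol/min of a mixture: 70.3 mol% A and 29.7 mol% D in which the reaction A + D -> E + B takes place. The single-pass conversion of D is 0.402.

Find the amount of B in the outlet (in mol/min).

D reacted = 0.402 × 647.2 = 260.2 mol/min; ν_D = −1, so ξ = 260.2/1 = 260.2 mol/min.
Outlet amounts (n = n₀ + ν ξ):
  A: 1532 − 1(260.2) = 1272
  D: 647.2 − 1(260.2) = 387
  E: 0 + 1(260.2) = 260.2
  B: 0 + 1(260.2) = 260.2

260 mol/min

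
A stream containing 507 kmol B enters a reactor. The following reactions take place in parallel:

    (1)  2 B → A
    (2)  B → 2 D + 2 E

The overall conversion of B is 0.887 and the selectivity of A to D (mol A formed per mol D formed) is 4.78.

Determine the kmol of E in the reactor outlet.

Conversion of B: B consumed = 0.887 × 507 = 449.7 kmol = 2ξ₁ + 1ξ₂.
Selectivity: 1ξ₁ / (2ξ₂) = 4.78 → ξ₁ = 9.56 ξ₂.
Substitute: (2·9.56 + 1) ξ₂ = 449.7 → ξ₂ = 22.35 kmol, ξ₁ = 213.7 kmol.
Outlet amounts (n = n₀ + Σ ν·ξ):
  B: 507 − 2(213.7) − 1(22.35) = 57.29
  A: 0 + 1(213.7) = 213.7
  D: 0 + 2(22.35) = 44.7
  E: 0 + 2(22.35) = 44.7

44.7 kmol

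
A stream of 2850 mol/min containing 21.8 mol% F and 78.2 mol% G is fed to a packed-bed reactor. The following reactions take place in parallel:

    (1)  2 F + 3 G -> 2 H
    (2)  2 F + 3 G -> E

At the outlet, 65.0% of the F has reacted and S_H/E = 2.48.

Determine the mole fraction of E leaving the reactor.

0.0418

Conversion of F: F consumed = 0.65 × 621.3 = 403.8 mol/min = 2ξ₁ + 2ξ₂.
Selectivity: 2ξ₁ / (1ξ₂) = 2.48 → ξ₁ = 1.24 ξ₂.
Substitute: (2·1.24 + 2) ξ₂ = 403.8 → ξ₂ = 90.14 mol/min, ξ₁ = 111.8 mol/min.
Outlet amounts (n = n₀ + Σ ν·ξ):
  F: 621.3 − 2(111.8) − 2(90.14) = 217.5
  G: 2229 − 3(111.8) − 3(90.14) = 1623
  H: 0 + 2(111.8) = 223.6
  E: 0 + 1(90.14) = 90.14
Total out = 2154 mol/min; y_E = 90.14 / 2154 = 0.04185.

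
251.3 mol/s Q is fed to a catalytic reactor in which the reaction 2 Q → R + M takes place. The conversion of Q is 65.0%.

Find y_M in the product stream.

0.325

Q reacted = 0.65 × 251.3 = 163.3 mol/s; ν_Q = −2, so ξ = 163.3/2 = 81.67 mol/s.
Outlet amounts (n = n₀ + ν ξ):
  Q: 251.3 − 2(81.67) = 87.96
  R: 0 + 1(81.67) = 81.67
  M: 0 + 1(81.67) = 81.67
Total out = 251.3 mol/s; y_M = 81.67 / 251.3 = 0.325.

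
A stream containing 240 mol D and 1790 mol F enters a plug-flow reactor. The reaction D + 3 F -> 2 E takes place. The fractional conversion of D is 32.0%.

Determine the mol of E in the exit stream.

154 mol

D reacted = 0.32 × 240 = 76.8 mol; ν_D = −1, so ξ = 76.8/1 = 76.8 mol.
Outlet amounts (n = n₀ + ν ξ):
  D: 240 − 1(76.8) = 163.2
  F: 1790 − 3(76.8) = 1560
  E: 0 + 2(76.8) = 153.6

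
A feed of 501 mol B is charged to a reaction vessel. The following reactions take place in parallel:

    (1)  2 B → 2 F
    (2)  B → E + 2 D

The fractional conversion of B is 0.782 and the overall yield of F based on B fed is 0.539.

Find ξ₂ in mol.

ξ₂ = 122 mol

Yield of F: 2ξ₁ / 501 = 0.539 → ξ₁ = 135 mol.
Conversion of B: 2ξ₁ + 1ξ₂ = 0.782 × 501 = 391.8 → ξ₂ = 121.7 mol.
Outlet amounts (n = n₀ + Σ ν·ξ):
  B: 501 − 2(135) − 1(121.7) = 109.2
  F: 0 + 2(135) = 270
  E: 0 + 1(121.7) = 121.7
  D: 0 + 2(121.7) = 243.5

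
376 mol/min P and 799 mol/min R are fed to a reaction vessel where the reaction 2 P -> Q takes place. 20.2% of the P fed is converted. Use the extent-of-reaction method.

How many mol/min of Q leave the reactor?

P reacted = 0.202 × 376 = 75.95 mol/min; ν_P = −2, so ξ = 75.95/2 = 37.98 mol/min.
Outlet amounts (n = n₀ + ν ξ):
  P: 376 − 2(37.98) = 300
  Q: 0 + 1(37.98) = 37.98
  R: 799 (inert)

38 mol/min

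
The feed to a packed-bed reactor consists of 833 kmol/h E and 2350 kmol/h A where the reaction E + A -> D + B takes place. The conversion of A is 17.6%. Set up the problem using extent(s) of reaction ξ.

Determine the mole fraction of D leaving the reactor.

0.13

A reacted = 0.176 × 2350 = 413.6 kmol/h; ν_A = −1, so ξ = 413.6/1 = 413.6 kmol/h.
Outlet amounts (n = n₀ + ν ξ):
  E: 833 − 1(413.6) = 419.4
  A: 2350 − 1(413.6) = 1936
  D: 0 + 1(413.6) = 413.6
  B: 0 + 1(413.6) = 413.6
Total out = 3183 kmol/h; y_D = 413.6 / 3183 = 0.1299.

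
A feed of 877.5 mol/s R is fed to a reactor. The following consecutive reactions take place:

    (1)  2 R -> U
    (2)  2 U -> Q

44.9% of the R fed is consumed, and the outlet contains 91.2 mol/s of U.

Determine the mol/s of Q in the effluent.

Conversion of R: R consumed = 2ξ₁ = 0.449 × 877.5 → ξ₁ = 197 mol/s.
U balance: n_U = 0 + 1ξ₁ − 2ξ₂ = 91.2 → ξ₂ = (1·197 − 91.2)/2 = 52.9 mol/s.
Outlet amounts (n = n₀ + Σ ν·ξ):
  R: 877.5 − 2(197) = 483.5
  U: 0 + 1(197) − 2(52.9) = 91.2
  Q: 0 + 1(52.9) = 52.9

52.9 mol/s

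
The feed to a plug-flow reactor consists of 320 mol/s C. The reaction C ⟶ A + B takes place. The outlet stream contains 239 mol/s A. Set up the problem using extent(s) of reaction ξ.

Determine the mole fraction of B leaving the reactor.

0.428

For A: n = n₀ + 1ξ → 239 = 0 + 1ξ, giving ξ = 239 mol/s.
Outlet amounts (n = n₀ + ν ξ):
  C: 320 − 1(239) = 81
  A: 0 + 1(239) = 239
  B: 0 + 1(239) = 239
Total out = 559 mol/s; y_B = 239 / 559 = 0.4275.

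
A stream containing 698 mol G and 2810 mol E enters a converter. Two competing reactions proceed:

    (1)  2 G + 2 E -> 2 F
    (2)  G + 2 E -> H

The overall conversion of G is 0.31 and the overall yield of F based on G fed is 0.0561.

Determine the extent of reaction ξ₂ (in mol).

Yield of F: 2ξ₁ / 698 = 0.0561 → ξ₁ = 19.58 mol.
Conversion of G: 2ξ₁ + 1ξ₂ = 0.31 × 698 = 216.4 → ξ₂ = 177.2 mol.
Outlet amounts (n = n₀ + Σ ν·ξ):
  G: 698 − 2(19.58) − 1(177.2) = 481.6
  E: 2810 − 2(19.58) − 2(177.2) = 2416
  F: 0 + 2(19.58) = 39.16
  H: 0 + 1(177.2) = 177.2

ξ₂ = 177 mol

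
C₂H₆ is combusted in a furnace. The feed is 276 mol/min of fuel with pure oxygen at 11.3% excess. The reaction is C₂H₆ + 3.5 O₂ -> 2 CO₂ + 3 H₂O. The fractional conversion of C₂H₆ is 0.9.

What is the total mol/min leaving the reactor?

Stoichiometric O₂ = 3.5 × 276 = 966 mol/min; O₂ fed = 966 × 1.113 = 1075 mol/min.
Fuel reacted = 0.9 × 276 → ξ = 248.4 mol/min.
Outlet (n = n₀ + ν ξ):
  C₂H₆: 276 − 1(248.4) = 27.6
  O₂: 1075 − 3.5(248.4) = 205.8
  CO₂: 0 + 2(248.4) = 496.8
  H₂O: 0 + 3(248.4) = 745.2
Total out = 27.6 + 205.8 + 496.8 + 745.2 = 1475 mol/min.

1480 mol/min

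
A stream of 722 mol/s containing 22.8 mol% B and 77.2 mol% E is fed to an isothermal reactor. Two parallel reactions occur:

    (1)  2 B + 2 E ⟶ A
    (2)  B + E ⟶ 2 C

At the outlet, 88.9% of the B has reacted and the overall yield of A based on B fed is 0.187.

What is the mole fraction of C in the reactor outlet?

Yield of A: 1ξ₁ / 164.6 = 0.187 → ξ₁ = 30.78 mol/s.
Conversion of B: 2ξ₁ + 1ξ₂ = 0.889 × 164.6 = 146.3 → ξ₂ = 84.78 mol/s.
Outlet amounts (n = n₀ + Σ ν·ξ):
  B: 164.6 − 2(30.78) − 1(84.78) = 18.27
  E: 557.4 − 2(30.78) − 1(84.78) = 411
  A: 0 + 1(30.78) = 30.78
  C: 0 + 2(84.78) = 169.6
Total out = 629.7 mol/s; y_C = 169.6 / 629.7 = 0.2693.

0.269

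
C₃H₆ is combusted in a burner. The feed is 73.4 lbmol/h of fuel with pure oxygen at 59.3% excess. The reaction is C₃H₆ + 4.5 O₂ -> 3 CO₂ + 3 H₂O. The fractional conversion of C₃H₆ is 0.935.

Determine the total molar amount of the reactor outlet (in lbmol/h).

Stoichiometric O₂ = 4.5 × 73.4 = 330.3 lbmol/h; O₂ fed = 330.3 × 1.593 = 526.2 lbmol/h.
Fuel reacted = 0.935 × 73.4 → ξ = 68.63 lbmol/h.
Outlet (n = n₀ + ν ξ):
  C₃H₆: 73.4 − 1(68.63) = 4.771
  O₂: 526.2 − 4.5(68.63) = 217.3
  CO₂: 0 + 3(68.63) = 205.9
  H₂O: 0 + 3(68.63) = 205.9
Total out = 4.771 + 217.3 + 205.9 + 205.9 = 633.9 lbmol/h.

634 lbmol/h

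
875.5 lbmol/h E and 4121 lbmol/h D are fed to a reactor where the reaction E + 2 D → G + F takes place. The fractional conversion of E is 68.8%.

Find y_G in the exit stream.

E reacted = 0.688 × 875.5 = 602.3 lbmol/h; ν_E = −1, so ξ = 602.3/1 = 602.3 lbmol/h.
Outlet amounts (n = n₀ + ν ξ):
  E: 875.5 − 1(602.3) = 273.2
  D: 4121 − 2(602.3) = 2916
  G: 0 + 1(602.3) = 602.3
  F: 0 + 1(602.3) = 602.3
Total out = 4394 lbmol/h; y_G = 602.3 / 4394 = 0.1371.

0.137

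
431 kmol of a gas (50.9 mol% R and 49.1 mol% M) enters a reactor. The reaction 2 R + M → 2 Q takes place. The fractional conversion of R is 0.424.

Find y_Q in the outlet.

R reacted = 0.424 × 219.4 = 93.02 kmol; ν_R = −2, so ξ = 93.02/2 = 46.51 kmol.
Outlet amounts (n = n₀ + ν ξ):
  R: 219.4 − 2(46.51) = 126.4
  M: 211.6 − 1(46.51) = 165.1
  Q: 0 + 2(46.51) = 93.02
Total out = 384.5 kmol; y_Q = 93.02 / 384.5 = 0.2419.

0.242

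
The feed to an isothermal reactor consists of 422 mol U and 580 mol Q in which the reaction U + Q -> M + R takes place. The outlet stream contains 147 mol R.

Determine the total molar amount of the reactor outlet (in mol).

1000 mol

For R: n = n₀ + 1ξ → 147 = 0 + 1ξ, giving ξ = 147 mol.
Outlet amounts (n = n₀ + ν ξ):
  U: 422 − 1(147) = 275
  Q: 580 − 1(147) = 433
  M: 0 + 1(147) = 147
  R: 0 + 1(147) = 147
Total out = 275 + 433 + 147 + 147 = 1002 mol.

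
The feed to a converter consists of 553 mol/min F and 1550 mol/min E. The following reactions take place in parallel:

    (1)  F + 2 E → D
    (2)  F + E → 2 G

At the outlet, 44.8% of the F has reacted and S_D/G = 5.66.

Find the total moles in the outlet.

Conversion of F: F consumed = 0.448 × 553 = 247.7 mol/min = 1ξ₁ + 1ξ₂.
Selectivity: 1ξ₁ / (2ξ₂) = 5.66 → ξ₁ = 11.32 ξ₂.
Substitute: (1·11.32 + 1) ξ₂ = 247.7 → ξ₂ = 20.11 mol/min, ξ₁ = 227.6 mol/min.
Outlet amounts (n = n₀ + Σ ν·ξ):
  F: 553 − 1(227.6) − 1(20.11) = 305.3
  E: 1550 − 2(227.6) − 1(20.11) = 1075
  D: 0 + 1(227.6) = 227.6
  G: 0 + 2(20.11) = 40.22
Total out = 305.3 + 1075 + 227.6 + 40.22 = 1648 mol/min.

1650 mol/min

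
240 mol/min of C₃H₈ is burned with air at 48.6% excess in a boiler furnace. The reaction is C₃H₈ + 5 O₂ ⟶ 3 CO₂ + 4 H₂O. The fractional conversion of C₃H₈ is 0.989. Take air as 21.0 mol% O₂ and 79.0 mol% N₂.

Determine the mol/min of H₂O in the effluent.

949 mol/min

Stoichiometric O₂ = 5 × 240 = 1200 mol/min; O₂ fed = 1200 × 1.486 = 1783 mol/min.
N₂ fed = 1783 × 79/21 = 6708 mol/min.
Fuel reacted = 0.989 × 240 → ξ = 237.4 mol/min.
Outlet (n = n₀ + ν ξ):
  C₃H₈: 240 − 1(237.4) = 2.64
  O₂: 1783 − 5(237.4) = 596.4
  N₂: 6708 (inert)
  CO₂: 0 + 3(237.4) = 712.1
  H₂O: 0 + 4(237.4) = 949.4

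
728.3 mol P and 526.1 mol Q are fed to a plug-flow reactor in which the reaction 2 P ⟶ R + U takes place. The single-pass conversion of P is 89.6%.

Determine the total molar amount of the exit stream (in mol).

P reacted = 0.896 × 728.3 = 652.6 mol; ν_P = −2, so ξ = 652.6/2 = 326.3 mol.
Outlet amounts (n = n₀ + ν ξ):
  P: 728.3 − 2(326.3) = 75.74
  R: 0 + 1(326.3) = 326.3
  U: 0 + 1(326.3) = 326.3
  Q: 526.1 (inert)
Total out = 75.74 + 326.3 + 326.3 + 526.1 = 1254 mol.

1250 mol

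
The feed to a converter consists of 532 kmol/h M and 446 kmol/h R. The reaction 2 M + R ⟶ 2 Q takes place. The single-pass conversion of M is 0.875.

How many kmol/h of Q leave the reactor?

466 kmol/h

M reacted = 0.875 × 532 = 465.5 kmol/h; ν_M = −2, so ξ = 465.5/2 = 232.8 kmol/h.
Outlet amounts (n = n₀ + ν ξ):
  M: 532 − 2(232.8) = 66.5
  R: 446 − 1(232.8) = 213.2
  Q: 0 + 2(232.8) = 465.5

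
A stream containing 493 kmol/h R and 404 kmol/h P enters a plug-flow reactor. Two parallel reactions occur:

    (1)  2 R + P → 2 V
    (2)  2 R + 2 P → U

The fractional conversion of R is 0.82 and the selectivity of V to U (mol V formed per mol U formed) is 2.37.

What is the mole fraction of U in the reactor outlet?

0.181

Conversion of R: R consumed = 0.82 × 493 = 404.3 kmol/h = 2ξ₁ + 2ξ₂.
Selectivity: 2ξ₁ / (1ξ₂) = 2.37 → ξ₁ = 1.185 ξ₂.
Substitute: (2·1.185 + 2) ξ₂ = 404.3 → ξ₂ = 92.51 kmol/h, ξ₁ = 109.6 kmol/h.
Outlet amounts (n = n₀ + Σ ν·ξ):
  R: 493 − 2(109.6) − 2(92.51) = 88.74
  P: 404 − 1(109.6) − 2(92.51) = 109.4
  V: 0 + 2(109.6) = 219.2
  U: 0 + 1(92.51) = 92.51
Total out = 509.9 kmol/h; y_U = 92.51 / 509.9 = 0.1814.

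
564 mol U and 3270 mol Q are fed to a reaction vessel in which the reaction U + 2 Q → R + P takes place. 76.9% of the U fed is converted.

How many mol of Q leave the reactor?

U reacted = 0.769 × 564 = 433.7 mol; ν_U = −1, so ξ = 433.7/1 = 433.7 mol.
Outlet amounts (n = n₀ + ν ξ):
  U: 564 − 1(433.7) = 130.3
  Q: 3270 − 2(433.7) = 2403
  R: 0 + 1(433.7) = 433.7
  P: 0 + 1(433.7) = 433.7

2400 mol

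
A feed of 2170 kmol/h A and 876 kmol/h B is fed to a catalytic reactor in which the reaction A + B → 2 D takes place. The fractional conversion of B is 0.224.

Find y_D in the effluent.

0.129

B reacted = 0.224 × 876 = 196.2 kmol/h; ν_B = −1, so ξ = 196.2/1 = 196.2 kmol/h.
Outlet amounts (n = n₀ + ν ξ):
  A: 2170 − 1(196.2) = 1974
  B: 876 − 1(196.2) = 679.8
  D: 0 + 2(196.2) = 392.4
Total out = 3046 kmol/h; y_D = 392.4 / 3046 = 0.1288.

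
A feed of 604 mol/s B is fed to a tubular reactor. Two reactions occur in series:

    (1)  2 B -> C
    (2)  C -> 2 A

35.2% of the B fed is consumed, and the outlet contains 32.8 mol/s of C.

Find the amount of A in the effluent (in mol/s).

Conversion of B: B consumed = 2ξ₁ = 0.352 × 604 → ξ₁ = 106.3 mol/s.
C balance: n_C = 0 + 1ξ₁ − 1ξ₂ = 32.8 → ξ₂ = (1·106.3 − 32.8)/1 = 73.5 mol/s.
Outlet amounts (n = n₀ + Σ ν·ξ):
  B: 604 − 2(106.3) = 391.4
  C: 0 + 1(106.3) − 1(73.5) = 32.8
  A: 0 + 2(73.5) = 147

147 mol/s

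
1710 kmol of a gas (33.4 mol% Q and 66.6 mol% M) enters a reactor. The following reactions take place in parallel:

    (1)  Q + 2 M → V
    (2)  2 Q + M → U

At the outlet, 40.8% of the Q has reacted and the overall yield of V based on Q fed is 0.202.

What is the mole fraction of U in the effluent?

0.0432

Yield of V: 1ξ₁ / 571.1 = 0.202 → ξ₁ = 115.4 kmol.
Conversion of Q: 1ξ₁ + 2ξ₂ = 0.408 × 571.1 = 233 → ξ₂ = 58.83 kmol.
Outlet amounts (n = n₀ + Σ ν·ξ):
  Q: 571.1 − 1(115.4) − 2(58.83) = 338.1
  M: 1139 − 2(115.4) − 1(58.83) = 849.3
  V: 0 + 1(115.4) = 115.4
  U: 0 + 1(58.83) = 58.83
Total out = 1362 kmol; y_U = 58.83 / 1362 = 0.0432.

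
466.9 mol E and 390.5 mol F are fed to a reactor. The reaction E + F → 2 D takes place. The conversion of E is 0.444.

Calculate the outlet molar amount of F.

183 mol

E reacted = 0.444 × 466.9 = 207.3 mol; ν_E = −1, so ξ = 207.3/1 = 207.3 mol.
Outlet amounts (n = n₀ + ν ξ):
  E: 466.9 − 1(207.3) = 259.6
  F: 390.5 − 1(207.3) = 183.2
  D: 0 + 2(207.3) = 414.6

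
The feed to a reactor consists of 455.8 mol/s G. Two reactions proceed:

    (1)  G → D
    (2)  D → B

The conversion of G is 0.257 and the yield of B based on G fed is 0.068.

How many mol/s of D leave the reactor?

86.1 mol/s

Conversion of G: G consumed = 1ξ₁ = 0.257 × 455.8 → ξ₁ = 117.1 mol/s.
Yield of B: 1ξ₂ / 455.8 = 0.068 → ξ₂ = 30.99 mol/s.
Outlet amounts (n = n₀ + Σ ν·ξ):
  G: 455.8 − 1(117.1) = 338.7
  D: 0 + 1(117.1) − 1(30.99) = 86.15
  B: 0 + 1(30.99) = 30.99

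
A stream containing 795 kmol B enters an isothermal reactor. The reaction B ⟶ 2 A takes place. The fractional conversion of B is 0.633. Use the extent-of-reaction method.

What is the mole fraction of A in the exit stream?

B reacted = 0.633 × 795 = 503.2 kmol; ν_B = −1, so ξ = 503.2/1 = 503.2 kmol.
Outlet amounts (n = n₀ + ν ξ):
  B: 795 − 1(503.2) = 291.8
  A: 0 + 2(503.2) = 1006
Total out = 1298 kmol; y_A = 1006 / 1298 = 0.7753.

0.775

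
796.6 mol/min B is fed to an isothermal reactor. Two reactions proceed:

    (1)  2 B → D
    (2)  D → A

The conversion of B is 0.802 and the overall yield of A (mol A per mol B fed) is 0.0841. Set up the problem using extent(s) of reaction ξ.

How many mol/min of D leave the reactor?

252 mol/min

Conversion of B: B consumed = 2ξ₁ = 0.802 × 796.6 → ξ₁ = 319.4 mol/min.
Yield of A: 1ξ₂ / 796.6 = 0.0841 → ξ₂ = 66.99 mol/min.
Outlet amounts (n = n₀ + Σ ν·ξ):
  B: 796.6 − 2(319.4) = 157.7
  D: 0 + 1(319.4) − 1(66.99) = 252.4
  A: 0 + 1(66.99) = 66.99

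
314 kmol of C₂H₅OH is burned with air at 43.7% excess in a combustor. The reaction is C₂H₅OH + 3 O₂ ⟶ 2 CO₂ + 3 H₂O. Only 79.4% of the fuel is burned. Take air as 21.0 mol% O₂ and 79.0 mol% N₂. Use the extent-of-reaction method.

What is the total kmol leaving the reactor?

7010 kmol

Stoichiometric O₂ = 3 × 314 = 942 kmol; O₂ fed = 942 × 1.437 = 1354 kmol.
N₂ fed = 1354 × 79/21 = 5092 kmol.
Fuel reacted = 0.794 × 314 → ξ = 249.3 kmol.
Outlet (n = n₀ + ν ξ):
  C₂H₅OH: 314 − 1(249.3) = 64.68
  O₂: 1354 − 3(249.3) = 605.7
  N₂: 5092 (inert)
  CO₂: 0 + 2(249.3) = 498.6
  H₂O: 0 + 3(249.3) = 747.9
Total out = 64.68 + 605.7 + 5092 + 498.6 + 747.9 = 7009 kmol.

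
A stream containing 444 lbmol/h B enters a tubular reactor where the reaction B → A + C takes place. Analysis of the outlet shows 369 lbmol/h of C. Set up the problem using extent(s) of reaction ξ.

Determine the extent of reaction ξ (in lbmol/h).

For C: n = n₀ + 1ξ → 369 = 0 + 1ξ, giving ξ = 369 lbmol/h.
Outlet amounts (n = n₀ + ν ξ):
  B: 444 − 1(369) = 75
  A: 0 + 1(369) = 369
  C: 0 + 1(369) = 369

ξ = 369 lbmol/h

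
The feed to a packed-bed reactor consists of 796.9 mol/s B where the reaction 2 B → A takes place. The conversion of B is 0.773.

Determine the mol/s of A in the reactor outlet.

B reacted = 0.773 × 796.9 = 616 mol/s; ν_B = −2, so ξ = 616/2 = 308 mol/s.
Outlet amounts (n = n₀ + ν ξ):
  B: 796.9 − 2(308) = 180.9
  A: 0 + 1(308) = 308

308 mol/s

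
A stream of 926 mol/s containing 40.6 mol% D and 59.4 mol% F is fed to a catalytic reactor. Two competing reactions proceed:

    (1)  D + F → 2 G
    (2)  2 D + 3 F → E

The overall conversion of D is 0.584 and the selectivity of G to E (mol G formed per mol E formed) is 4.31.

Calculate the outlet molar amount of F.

Conversion of D: D consumed = 0.584 × 376 = 219.6 mol/s = 1ξ₁ + 2ξ₂.
Selectivity: 2ξ₁ / (1ξ₂) = 4.31 → ξ₁ = 2.155 ξ₂.
Substitute: (1·2.155 + 2) ξ₂ = 219.6 → ξ₂ = 52.84 mol/s, ξ₁ = 113.9 mol/s.
Outlet amounts (n = n₀ + Σ ν·ξ):
  D: 376 − 1(113.9) − 2(52.84) = 156.4
  F: 550 − 1(113.9) − 3(52.84) = 277.6
  G: 0 + 2(113.9) = 227.7
  E: 0 + 1(52.84) = 52.84

278 mol/s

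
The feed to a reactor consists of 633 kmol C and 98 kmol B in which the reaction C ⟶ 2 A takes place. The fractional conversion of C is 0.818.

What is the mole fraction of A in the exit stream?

0.829

C reacted = 0.818 × 633 = 517.8 kmol; ν_C = −1, so ξ = 517.8/1 = 517.8 kmol.
Outlet amounts (n = n₀ + ν ξ):
  C: 633 − 1(517.8) = 115.2
  A: 0 + 2(517.8) = 1036
  B: 98 (inert)
Total out = 1249 kmol; y_A = 1036 / 1249 = 0.8293.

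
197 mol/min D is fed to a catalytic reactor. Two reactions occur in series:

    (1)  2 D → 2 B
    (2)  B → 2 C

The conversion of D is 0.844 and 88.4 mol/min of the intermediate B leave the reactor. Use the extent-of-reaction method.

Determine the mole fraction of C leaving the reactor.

Conversion of D: D consumed = 2ξ₁ = 0.844 × 197 → ξ₁ = 83.13 mol/min.
B balance: n_B = 0 + 2ξ₁ − 1ξ₂ = 88.4 → ξ₂ = (2·83.13 − 88.4)/1 = 77.87 mol/min.
Outlet amounts (n = n₀ + Σ ν·ξ):
  D: 197 − 2(83.13) = 30.73
  B: 0 + 2(83.13) − 1(77.87) = 88.4
  C: 0 + 2(77.87) = 155.7
Total out = 274.9 mol/min; y_C = 155.7 / 274.9 = 0.5666.

0.567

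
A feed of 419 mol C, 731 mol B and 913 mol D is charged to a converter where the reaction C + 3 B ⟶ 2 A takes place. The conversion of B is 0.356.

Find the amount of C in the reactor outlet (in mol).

332 mol

B reacted = 0.356 × 731 = 260.2 mol; ν_B = −3, so ξ = 260.2/3 = 86.75 mol.
Outlet amounts (n = n₀ + ν ξ):
  C: 419 − 1(86.75) = 332.3
  B: 731 − 3(86.75) = 470.8
  A: 0 + 2(86.75) = 173.5
  D: 913 (inert)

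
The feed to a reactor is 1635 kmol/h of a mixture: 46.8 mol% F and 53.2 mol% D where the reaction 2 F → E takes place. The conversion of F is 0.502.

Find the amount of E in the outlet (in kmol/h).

192 kmol/h

F reacted = 0.502 × 765.2 = 384.1 kmol/h; ν_F = −2, so ξ = 384.1/2 = 192.1 kmol/h.
Outlet amounts (n = n₀ + ν ξ):
  F: 765.2 − 2(192.1) = 381.1
  E: 0 + 1(192.1) = 192.1
  D: 869.8 (inert)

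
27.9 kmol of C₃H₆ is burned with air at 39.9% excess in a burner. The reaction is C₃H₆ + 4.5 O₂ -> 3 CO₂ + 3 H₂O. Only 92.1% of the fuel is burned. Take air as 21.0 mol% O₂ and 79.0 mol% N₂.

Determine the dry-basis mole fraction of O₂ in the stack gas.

Stoichiometric O₂ = 4.5 × 27.9 = 125.5 kmol; O₂ fed = 125.5 × 1.399 = 175.6 kmol.
N₂ fed = 175.6 × 79/21 = 660.8 kmol.
Fuel reacted = 0.921 × 27.9 → ξ = 25.7 kmol.
Outlet (n = n₀ + ν ξ):
  C₃H₆: 27.9 − 1(25.7) = 2.204
  O₂: 175.6 − 4.5(25.7) = 60.01
  N₂: 660.8 (inert)
  CO₂: 0 + 3(25.7) = 77.09
  H₂O: 0 + 3(25.7) = 77.09
Dry total = 800.1 kmol; y_O₂ (dry) = 60.01 / 800.1 = 0.07501.

0.075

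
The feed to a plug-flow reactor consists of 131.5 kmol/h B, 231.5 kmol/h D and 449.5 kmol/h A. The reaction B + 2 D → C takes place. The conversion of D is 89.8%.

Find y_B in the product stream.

D reacted = 0.898 × 231.5 = 207.9 kmol/h; ν_D = −2, so ξ = 207.9/2 = 103.9 kmol/h.
Outlet amounts (n = n₀ + ν ξ):
  B: 131.5 − 1(103.9) = 27.56
  D: 231.5 − 2(103.9) = 23.61
  C: 0 + 1(103.9) = 103.9
  A: 449.5 (inert)
Total out = 604.6 kmol/h; y_B = 27.56 / 604.6 = 0.04558.

0.0456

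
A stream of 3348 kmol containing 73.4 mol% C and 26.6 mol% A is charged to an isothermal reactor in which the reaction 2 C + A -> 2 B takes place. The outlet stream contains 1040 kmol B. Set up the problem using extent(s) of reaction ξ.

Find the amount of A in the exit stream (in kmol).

371 kmol

For B: n = n₀ + 2ξ → 1040 = 0 + 2ξ, giving ξ = 520 kmol.
Outlet amounts (n = n₀ + ν ξ):
  C: 2457 − 2(520) = 1417
  A: 890.6 − 1(520) = 370.6
  B: 0 + 2(520) = 1040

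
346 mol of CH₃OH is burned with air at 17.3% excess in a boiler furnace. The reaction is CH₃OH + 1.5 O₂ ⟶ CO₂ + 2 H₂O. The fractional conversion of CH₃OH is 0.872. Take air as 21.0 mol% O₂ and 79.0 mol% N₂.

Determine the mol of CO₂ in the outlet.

302 mol

Stoichiometric O₂ = 1.5 × 346 = 519 mol; O₂ fed = 519 × 1.173 = 608.8 mol.
N₂ fed = 608.8 × 79/21 = 2290 mol.
Fuel reacted = 0.872 × 346 → ξ = 301.7 mol.
Outlet (n = n₀ + ν ξ):
  CH₃OH: 346 − 1(301.7) = 44.29
  O₂: 608.8 − 1.5(301.7) = 156.2
  N₂: 2290 (inert)
  CO₂: 0 + 1(301.7) = 301.7
  H₂O: 0 + 2(301.7) = 603.4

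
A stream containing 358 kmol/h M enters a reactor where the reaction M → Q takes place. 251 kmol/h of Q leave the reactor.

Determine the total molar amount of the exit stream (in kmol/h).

358 kmol/h

For Q: n = n₀ + 1ξ → 251 = 0 + 1ξ, giving ξ = 251 kmol/h.
Outlet amounts (n = n₀ + ν ξ):
  M: 358 − 1(251) = 107
  Q: 0 + 1(251) = 251
Total out = 107 + 251 = 358 kmol/h.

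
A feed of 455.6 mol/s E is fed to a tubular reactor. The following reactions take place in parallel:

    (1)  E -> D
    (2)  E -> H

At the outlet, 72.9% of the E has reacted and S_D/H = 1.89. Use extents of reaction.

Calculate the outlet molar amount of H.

Conversion of E: E consumed = 0.729 × 455.6 = 332.1 mol/s = 1ξ₁ + 1ξ₂.
Selectivity: 1ξ₁ / (1ξ₂) = 1.89 → ξ₁ = 1.89 ξ₂.
Substitute: (1·1.89 + 1) ξ₂ = 332.1 → ξ₂ = 114.9 mol/s, ξ₁ = 217.2 mol/s.
Outlet amounts (n = n₀ + Σ ν·ξ):
  E: 455.6 − 1(217.2) − 1(114.9) = 123.5
  D: 0 + 1(217.2) = 217.2
  H: 0 + 1(114.9) = 114.9

115 mol/s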